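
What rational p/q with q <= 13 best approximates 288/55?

Expand x = 288/55 as a continued fraction with the Euclidean algorithm:
  288 = 5*55 + 13, so a_0 = 5.
  55 = 4*13 + 3, so a_1 = 4.
  13 = 4*3 + 1, so a_2 = 4.
  3 = 3*1 + 0, so a_3 = 3.
so x = [5; 4, 4, 3].
Convergents (p_i = a_i*p_{i-1} + p_{i-2}, q_i = a_i*q_{i-1} + q_{i-2} with p_{-2}=0, p_{-1}=1, q_{-2}=1, q_{-1}=0), until the denominator exceeds 13:
  i=0: a_0=5, p_0 = 5*1 + 0 = 5, q_0 = 5*0 + 1 = 1.
  i=1: a_1=4, p_1 = 4*5 + 1 = 21, q_1 = 4*1 + 0 = 4.
  i=2: a_2=4, p_2 = 4*21 + 5 = 89, q_2 = 4*4 + 1 = 17.
q_2 = 17 > 13, so the last convergent with denominator <= 13 is p_1/q_1 = 21/4.
The closest fraction with denominator <= 13 is either p_1/q_1 or the intermediate fraction (k*p_1 + p_0)/(k*q_1 + q_0) with the largest k >= 1 whose denominator stays <= 13; these approach x as k grows, and every other convergent or intermediate fraction in range is farther away.
Largest k: floor((13 - q_0)/q_1) = floor((13 - 1)/4) = 3.
That gives (3*21 + 5)/(3*4 + 1) = 68/13.
Compare the errors: |x - 21/4| = |288*4 - 21*55|/(55*4) = 3/220, and |x - 68/13| = |288*13 - 68*55|/(55*13) = 4/715.
Cross-multiplying, 4*220 = 880 < 2145 = 3*715, so 4/715 is smaller: the intermediate fraction 68/13 is closer to x than 21/4.

68/13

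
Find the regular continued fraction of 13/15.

Run the Euclidean algorithm on 13 and 15; the successive quotients are the partial quotients a_0, a_1, ... (each step inverts the fractional part left over by the previous one):
  13 = 0*15 + 13, so a_0 = 0.
  15 = 1*13 + 2, so a_1 = 1.
  13 = 6*2 + 1, so a_2 = 6.
  2 = 2*1 + 0, so a_3 = 2.
The remainder reaches 0 after 4 divisions, so the expansion has 4 partial quotients, read off in order.

[0; 1, 6, 2]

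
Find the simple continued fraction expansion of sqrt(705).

[26; (1, 1, 4, 3, 10, 3, 4, 1, 1, 52)]

Write x_i = (sqrt(705) + m_i)/d_i with (m_0, d_0) = (0, 1). a_0 = floor(sqrt(705)) = 26, since 26^2 = 676 <= 705 < 729 = 27^2.
Iterate m_{i+1} = d_i*a_i - m_i, d_{i+1} = (705 - m_{i+1}^2)/d_i, a_{i+1} = floor((a_0 + m_{i+1})/d_{i+1}):
  m_1 = 1*26 - 0 = 26, d_1 = (705 - 26^2)/1 = 29/1 = 29, a_1 = floor((26 + 26)/29) = 1.
  m_2 = 29*1 - 26 = 3, d_2 = (705 - 3^2)/29 = 696/29 = 24, a_2 = floor((26 + 3)/24) = 1.
  m_3 = 24*1 - 3 = 21, d_3 = (705 - 21^2)/24 = 264/24 = 11, a_3 = floor((26 + 21)/11) = 4.
  m_4 = 11*4 - 21 = 23, d_4 = (705 - 23^2)/11 = 176/11 = 16, a_4 = floor((26 + 23)/16) = 3.
  m_5 = 16*3 - 23 = 25, d_5 = (705 - 25^2)/16 = 80/16 = 5, a_5 = floor((26 + 25)/5) = 10.
  m_6 = 5*10 - 25 = 25, d_6 = (705 - 25^2)/5 = 80/5 = 16, a_6 = floor((26 + 25)/16) = 3.
  m_7 = 16*3 - 25 = 23, d_7 = (705 - 23^2)/16 = 176/16 = 11, a_7 = floor((26 + 23)/11) = 4.
  m_8 = 11*4 - 23 = 21, d_8 = (705 - 21^2)/11 = 264/11 = 24, a_8 = floor((26 + 21)/24) = 1.
  m_9 = 24*1 - 21 = 3, d_9 = (705 - 3^2)/24 = 696/24 = 29, a_9 = floor((26 + 3)/29) = 1.
  m_10 = 29*1 - 3 = 26, d_10 = (705 - 26^2)/29 = 29/29 = 1, a_10 = floor((26 + 26)/1) = 52.
  m_11 = 1*52 - 26 = 26, d_11 = (705 - 26^2)/1 = 29/1 = 29: (m_11, d_11) = (m_1, d_1) = (26, 29), so from here the quotients repeat a_1, ..., a_10; the period length is 10.
Hence the expansion of sqrt(705) is a_0 = 26 followed by the repeating block 1, 1, 4, 3, 10, 3, 4, 1, 1, 52 (period 10).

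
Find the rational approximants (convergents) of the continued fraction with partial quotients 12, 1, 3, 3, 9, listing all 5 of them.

12/1, 13/1, 51/4, 166/13, 1545/121

Using the convergent recurrence p_i = a_i*p_{i-1} + p_{i-2}, q_i = a_i*q_{i-1} + q_{i-2} with p_{-2}=0, p_{-1}=1, q_{-2}=1, q_{-1}=0:
  i=0: a_0=12, p_0 = 12*1 + 0 = 12, q_0 = 12*0 + 1 = 1.
  i=1: a_1=1, p_1 = 1*12 + 1 = 13, q_1 = 1*1 + 0 = 1.
  i=2: a_2=3, p_2 = 3*13 + 12 = 51, q_2 = 3*1 + 1 = 4.
  i=3: a_3=3, p_3 = 3*51 + 13 = 166, q_3 = 3*4 + 1 = 13.
  i=4: a_4=9, p_4 = 9*166 + 51 = 1545, q_4 = 9*13 + 4 = 121.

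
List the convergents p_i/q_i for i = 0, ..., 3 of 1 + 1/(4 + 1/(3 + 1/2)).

Using the convergent recurrence p_i = a_i*p_{i-1} + p_{i-2}, q_i = a_i*q_{i-1} + q_{i-2} with p_{-2}=0, p_{-1}=1, q_{-2}=1, q_{-1}=0:
  i=0: a_0=1, p_0 = 1*1 + 0 = 1, q_0 = 1*0 + 1 = 1.
  i=1: a_1=4, p_1 = 4*1 + 1 = 5, q_1 = 4*1 + 0 = 4.
  i=2: a_2=3, p_2 = 3*5 + 1 = 16, q_2 = 3*4 + 1 = 13.
  i=3: a_3=2, p_3 = 2*16 + 5 = 37, q_3 = 2*13 + 4 = 30.

1/1, 5/4, 16/13, 37/30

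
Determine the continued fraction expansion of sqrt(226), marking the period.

Write x_i = (sqrt(226) + m_i)/d_i with (m_0, d_0) = (0, 1). a_0 = floor(sqrt(226)) = 15, since 15^2 = 225 <= 226 < 256 = 16^2.
Iterate m_{i+1} = d_i*a_i - m_i, d_{i+1} = (226 - m_{i+1}^2)/d_i, a_{i+1} = floor((a_0 + m_{i+1})/d_{i+1}):
  m_1 = 1*15 - 0 = 15, d_1 = (226 - 15^2)/1 = 1/1 = 1, a_1 = floor((15 + 15)/1) = 30.
  m_2 = 1*30 - 15 = 15, d_2 = (226 - 15^2)/1 = 1/1 = 1: (m_2, d_2) = (m_1, d_1) = (15, 1), so from here the quotient a_1 repeats; the period length is 1.
Hence the expansion of sqrt(226) is a_0 = 15 followed by the repeating block 30 (period 1).

[15; (30)]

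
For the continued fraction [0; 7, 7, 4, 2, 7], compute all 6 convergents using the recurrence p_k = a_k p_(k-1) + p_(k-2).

0/1, 1/7, 7/50, 29/207, 65/464, 484/3455

Using the convergent recurrence p_i = a_i*p_{i-1} + p_{i-2}, q_i = a_i*q_{i-1} + q_{i-2} with p_{-2}=0, p_{-1}=1, q_{-2}=1, q_{-1}=0:
  i=0: a_0=0, p_0 = 0*1 + 0 = 0, q_0 = 0*0 + 1 = 1.
  i=1: a_1=7, p_1 = 7*0 + 1 = 1, q_1 = 7*1 + 0 = 7.
  i=2: a_2=7, p_2 = 7*1 + 0 = 7, q_2 = 7*7 + 1 = 50.
  i=3: a_3=4, p_3 = 4*7 + 1 = 29, q_3 = 4*50 + 7 = 207.
  i=4: a_4=2, p_4 = 2*29 + 7 = 65, q_4 = 2*207 + 50 = 464.
  i=5: a_5=7, p_5 = 7*65 + 29 = 484, q_5 = 7*464 + 207 = 3455.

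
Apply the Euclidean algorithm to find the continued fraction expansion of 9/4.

[2; 4]

Run the Euclidean algorithm on 9 and 4; the successive quotients are the partial quotients a_0, a_1, ... (each step inverts the fractional part left over by the previous one):
  9 = 2*4 + 1, so a_0 = 2.
  4 = 4*1 + 0, so a_1 = 4.
The remainder reaches 0 after 2 divisions, so the expansion has 2 partial quotients, read off in order.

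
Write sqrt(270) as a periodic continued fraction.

[16; (2, 3, 6, 3, 2, 32)]

Write x_i = (sqrt(270) + m_i)/d_i with (m_0, d_0) = (0, 1). a_0 = floor(sqrt(270)) = 16, since 16^2 = 256 <= 270 < 289 = 17^2.
Iterate m_{i+1} = d_i*a_i - m_i, d_{i+1} = (270 - m_{i+1}^2)/d_i, a_{i+1} = floor((a_0 + m_{i+1})/d_{i+1}):
  m_1 = 1*16 - 0 = 16, d_1 = (270 - 16^2)/1 = 14/1 = 14, a_1 = floor((16 + 16)/14) = 2.
  m_2 = 14*2 - 16 = 12, d_2 = (270 - 12^2)/14 = 126/14 = 9, a_2 = floor((16 + 12)/9) = 3.
  m_3 = 9*3 - 12 = 15, d_3 = (270 - 15^2)/9 = 45/9 = 5, a_3 = floor((16 + 15)/5) = 6.
  m_4 = 5*6 - 15 = 15, d_4 = (270 - 15^2)/5 = 45/5 = 9, a_4 = floor((16 + 15)/9) = 3.
  m_5 = 9*3 - 15 = 12, d_5 = (270 - 12^2)/9 = 126/9 = 14, a_5 = floor((16 + 12)/14) = 2.
  m_6 = 14*2 - 12 = 16, d_6 = (270 - 16^2)/14 = 14/14 = 1, a_6 = floor((16 + 16)/1) = 32.
  m_7 = 1*32 - 16 = 16, d_7 = (270 - 16^2)/1 = 14/1 = 14: (m_7, d_7) = (m_1, d_1) = (16, 14), so from here the quotients repeat a_1, ..., a_6; the period length is 6.
Hence the expansion of sqrt(270) is a_0 = 16 followed by the repeating block 2, 3, 6, 3, 2, 32 (period 6).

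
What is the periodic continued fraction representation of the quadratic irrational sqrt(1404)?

[37; (2, 7, 1, 4, 1, 7, 2, 74)]

Write x_i = (sqrt(1404) + m_i)/d_i with (m_0, d_0) = (0, 1). a_0 = floor(sqrt(1404)) = 37, since 37^2 = 1369 <= 1404 < 1444 = 38^2.
Iterate m_{i+1} = d_i*a_i - m_i, d_{i+1} = (1404 - m_{i+1}^2)/d_i, a_{i+1} = floor((a_0 + m_{i+1})/d_{i+1}):
  m_1 = 1*37 - 0 = 37, d_1 = (1404 - 37^2)/1 = 35/1 = 35, a_1 = floor((37 + 37)/35) = 2.
  m_2 = 35*2 - 37 = 33, d_2 = (1404 - 33^2)/35 = 315/35 = 9, a_2 = floor((37 + 33)/9) = 7.
  m_3 = 9*7 - 33 = 30, d_3 = (1404 - 30^2)/9 = 504/9 = 56, a_3 = floor((37 + 30)/56) = 1.
  m_4 = 56*1 - 30 = 26, d_4 = (1404 - 26^2)/56 = 728/56 = 13, a_4 = floor((37 + 26)/13) = 4.
  m_5 = 13*4 - 26 = 26, d_5 = (1404 - 26^2)/13 = 728/13 = 56, a_5 = floor((37 + 26)/56) = 1.
  m_6 = 56*1 - 26 = 30, d_6 = (1404 - 30^2)/56 = 504/56 = 9, a_6 = floor((37 + 30)/9) = 7.
  m_7 = 9*7 - 30 = 33, d_7 = (1404 - 33^2)/9 = 315/9 = 35, a_7 = floor((37 + 33)/35) = 2.
  m_8 = 35*2 - 33 = 37, d_8 = (1404 - 37^2)/35 = 35/35 = 1, a_8 = floor((37 + 37)/1) = 74.
  m_9 = 1*74 - 37 = 37, d_9 = (1404 - 37^2)/1 = 35/1 = 35: (m_9, d_9) = (m_1, d_1) = (37, 35), so from here the quotients repeat a_1, ..., a_8; the period length is 8.
Hence the expansion of sqrt(1404) is a_0 = 37 followed by the repeating block 2, 7, 1, 4, 1, 7, 2, 74 (period 8).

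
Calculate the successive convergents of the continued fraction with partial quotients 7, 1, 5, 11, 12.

7/1, 8/1, 47/6, 525/67, 6347/810

Using the convergent recurrence p_i = a_i*p_{i-1} + p_{i-2}, q_i = a_i*q_{i-1} + q_{i-2} with p_{-2}=0, p_{-1}=1, q_{-2}=1, q_{-1}=0:
  i=0: a_0=7, p_0 = 7*1 + 0 = 7, q_0 = 7*0 + 1 = 1.
  i=1: a_1=1, p_1 = 1*7 + 1 = 8, q_1 = 1*1 + 0 = 1.
  i=2: a_2=5, p_2 = 5*8 + 7 = 47, q_2 = 5*1 + 1 = 6.
  i=3: a_3=11, p_3 = 11*47 + 8 = 525, q_3 = 11*6 + 1 = 67.
  i=4: a_4=12, p_4 = 12*525 + 47 = 6347, q_4 = 12*67 + 6 = 810.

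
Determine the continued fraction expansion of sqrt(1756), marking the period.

[41; (1, 9, 2, 20, 2, 9, 1, 82)]

Write x_i = (sqrt(1756) + m_i)/d_i with (m_0, d_0) = (0, 1). a_0 = floor(sqrt(1756)) = 41, since 41^2 = 1681 <= 1756 < 1764 = 42^2.
Iterate m_{i+1} = d_i*a_i - m_i, d_{i+1} = (1756 - m_{i+1}^2)/d_i, a_{i+1} = floor((a_0 + m_{i+1})/d_{i+1}):
  m_1 = 1*41 - 0 = 41, d_1 = (1756 - 41^2)/1 = 75/1 = 75, a_1 = floor((41 + 41)/75) = 1.
  m_2 = 75*1 - 41 = 34, d_2 = (1756 - 34^2)/75 = 600/75 = 8, a_2 = floor((41 + 34)/8) = 9.
  m_3 = 8*9 - 34 = 38, d_3 = (1756 - 38^2)/8 = 312/8 = 39, a_3 = floor((41 + 38)/39) = 2.
  m_4 = 39*2 - 38 = 40, d_4 = (1756 - 40^2)/39 = 156/39 = 4, a_4 = floor((41 + 40)/4) = 20.
  m_5 = 4*20 - 40 = 40, d_5 = (1756 - 40^2)/4 = 156/4 = 39, a_5 = floor((41 + 40)/39) = 2.
  m_6 = 39*2 - 40 = 38, d_6 = (1756 - 38^2)/39 = 312/39 = 8, a_6 = floor((41 + 38)/8) = 9.
  m_7 = 8*9 - 38 = 34, d_7 = (1756 - 34^2)/8 = 600/8 = 75, a_7 = floor((41 + 34)/75) = 1.
  m_8 = 75*1 - 34 = 41, d_8 = (1756 - 41^2)/75 = 75/75 = 1, a_8 = floor((41 + 41)/1) = 82.
  m_9 = 1*82 - 41 = 41, d_9 = (1756 - 41^2)/1 = 75/1 = 75: (m_9, d_9) = (m_1, d_1) = (41, 75), so from here the quotients repeat a_1, ..., a_8; the period length is 8.
Hence the expansion of sqrt(1756) is a_0 = 41 followed by the repeating block 1, 9, 2, 20, 2, 9, 1, 82 (period 8).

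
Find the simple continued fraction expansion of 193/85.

[2; 3, 1, 2, 3, 2]

Run the Euclidean algorithm on 193 and 85; the successive quotients are the partial quotients a_0, a_1, ... (each step inverts the fractional part left over by the previous one):
  193 = 2*85 + 23, so a_0 = 2.
  85 = 3*23 + 16, so a_1 = 3.
  23 = 1*16 + 7, so a_2 = 1.
  16 = 2*7 + 2, so a_3 = 2.
  7 = 3*2 + 1, so a_4 = 3.
  2 = 2*1 + 0, so a_5 = 2.
The remainder reaches 0 after 6 divisions, so the expansion has 6 partial quotients, read off in order.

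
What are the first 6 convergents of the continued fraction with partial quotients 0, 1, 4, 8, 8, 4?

Using the convergent recurrence p_i = a_i*p_{i-1} + p_{i-2}, q_i = a_i*q_{i-1} + q_{i-2} with p_{-2}=0, p_{-1}=1, q_{-2}=1, q_{-1}=0:
  i=0: a_0=0, p_0 = 0*1 + 0 = 0, q_0 = 0*0 + 1 = 1.
  i=1: a_1=1, p_1 = 1*0 + 1 = 1, q_1 = 1*1 + 0 = 1.
  i=2: a_2=4, p_2 = 4*1 + 0 = 4, q_2 = 4*1 + 1 = 5.
  i=3: a_3=8, p_3 = 8*4 + 1 = 33, q_3 = 8*5 + 1 = 41.
  i=4: a_4=8, p_4 = 8*33 + 4 = 268, q_4 = 8*41 + 5 = 333.
  i=5: a_5=4, p_5 = 4*268 + 33 = 1105, q_5 = 4*333 + 41 = 1373.

0/1, 1/1, 4/5, 33/41, 268/333, 1105/1373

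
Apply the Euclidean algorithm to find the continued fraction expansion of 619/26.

[23; 1, 4, 5]

Run the Euclidean algorithm on 619 and 26; the successive quotients are the partial quotients a_0, a_1, ... (each step inverts the fractional part left over by the previous one):
  619 = 23*26 + 21, so a_0 = 23.
  26 = 1*21 + 5, so a_1 = 1.
  21 = 4*5 + 1, so a_2 = 4.
  5 = 5*1 + 0, so a_3 = 5.
The remainder reaches 0 after 4 divisions, so the expansion has 4 partial quotients, read off in order.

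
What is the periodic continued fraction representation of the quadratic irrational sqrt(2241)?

Write x_i = (sqrt(2241) + m_i)/d_i with (m_0, d_0) = (0, 1). a_0 = floor(sqrt(2241)) = 47, since 47^2 = 2209 <= 2241 < 2304 = 48^2.
Iterate m_{i+1} = d_i*a_i - m_i, d_{i+1} = (2241 - m_{i+1}^2)/d_i, a_{i+1} = floor((a_0 + m_{i+1})/d_{i+1}):
  m_1 = 1*47 - 0 = 47, d_1 = (2241 - 47^2)/1 = 32/1 = 32, a_1 = floor((47 + 47)/32) = 2.
  m_2 = 32*2 - 47 = 17, d_2 = (2241 - 17^2)/32 = 1952/32 = 61, a_2 = floor((47 + 17)/61) = 1.
  m_3 = 61*1 - 17 = 44, d_3 = (2241 - 44^2)/61 = 305/61 = 5, a_3 = floor((47 + 44)/5) = 18.
  m_4 = 5*18 - 44 = 46, d_4 = (2241 - 46^2)/5 = 125/5 = 25, a_4 = floor((47 + 46)/25) = 3.
  m_5 = 25*3 - 46 = 29, d_5 = (2241 - 29^2)/25 = 1400/25 = 56, a_5 = floor((47 + 29)/56) = 1.
  m_6 = 56*1 - 29 = 27, d_6 = (2241 - 27^2)/56 = 1512/56 = 27, a_6 = floor((47 + 27)/27) = 2.
  m_7 = 27*2 - 27 = 27, d_7 = (2241 - 27^2)/27 = 1512/27 = 56, a_7 = floor((47 + 27)/56) = 1.
  m_8 = 56*1 - 27 = 29, d_8 = (2241 - 29^2)/56 = 1400/56 = 25, a_8 = floor((47 + 29)/25) = 3.
  m_9 = 25*3 - 29 = 46, d_9 = (2241 - 46^2)/25 = 125/25 = 5, a_9 = floor((47 + 46)/5) = 18.
  m_10 = 5*18 - 46 = 44, d_10 = (2241 - 44^2)/5 = 305/5 = 61, a_10 = floor((47 + 44)/61) = 1.
  m_11 = 61*1 - 44 = 17, d_11 = (2241 - 17^2)/61 = 1952/61 = 32, a_11 = floor((47 + 17)/32) = 2.
  m_12 = 32*2 - 17 = 47, d_12 = (2241 - 47^2)/32 = 32/32 = 1, a_12 = floor((47 + 47)/1) = 94.
  m_13 = 1*94 - 47 = 47, d_13 = (2241 - 47^2)/1 = 32/1 = 32: (m_13, d_13) = (m_1, d_1) = (47, 32), so from here the quotients repeat a_1, ..., a_12; the period length is 12.
Hence the expansion of sqrt(2241) is a_0 = 47 followed by the repeating block 2, 1, 18, 3, 1, 2, 1, 3, 18, 1, 2, 94 (period 12).

[47; (2, 1, 18, 3, 1, 2, 1, 3, 18, 1, 2, 94)]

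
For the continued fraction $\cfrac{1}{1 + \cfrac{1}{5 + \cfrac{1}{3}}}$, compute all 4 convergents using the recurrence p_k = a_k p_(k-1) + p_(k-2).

Using the convergent recurrence p_i = a_i*p_{i-1} + p_{i-2}, q_i = a_i*q_{i-1} + q_{i-2} with p_{-2}=0, p_{-1}=1, q_{-2}=1, q_{-1}=0:
  i=0: a_0=0, p_0 = 0*1 + 0 = 0, q_0 = 0*0 + 1 = 1.
  i=1: a_1=1, p_1 = 1*0 + 1 = 1, q_1 = 1*1 + 0 = 1.
  i=2: a_2=5, p_2 = 5*1 + 0 = 5, q_2 = 5*1 + 1 = 6.
  i=3: a_3=3, p_3 = 3*5 + 1 = 16, q_3 = 3*6 + 1 = 19.

0/1, 1/1, 5/6, 16/19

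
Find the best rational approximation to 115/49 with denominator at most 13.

Expand x = 115/49 as a continued fraction with the Euclidean algorithm:
  115 = 2*49 + 17, so a_0 = 2.
  49 = 2*17 + 15, so a_1 = 2.
  17 = 1*15 + 2, so a_2 = 1.
  15 = 7*2 + 1, so a_3 = 7.
  2 = 2*1 + 0, so a_4 = 2.
so x = [2; 2, 1, 7, 2].
Convergents (p_i = a_i*p_{i-1} + p_{i-2}, q_i = a_i*q_{i-1} + q_{i-2} with p_{-2}=0, p_{-1}=1, q_{-2}=1, q_{-1}=0), until the denominator exceeds 13:
  i=0: a_0=2, p_0 = 2*1 + 0 = 2, q_0 = 2*0 + 1 = 1.
  i=1: a_1=2, p_1 = 2*2 + 1 = 5, q_1 = 2*1 + 0 = 2.
  i=2: a_2=1, p_2 = 1*5 + 2 = 7, q_2 = 1*2 + 1 = 3.
  i=3: a_3=7, p_3 = 7*7 + 5 = 54, q_3 = 7*3 + 2 = 23.
q_3 = 23 > 13, so the last convergent with denominator <= 13 is p_2/q_2 = 7/3.
The closest fraction with denominator <= 13 is either p_2/q_2 or the intermediate fraction (k*p_2 + p_1)/(k*q_2 + q_1) with the largest k >= 1 whose denominator stays <= 13; these approach x as k grows, and every other convergent or intermediate fraction in range is farther away.
Largest k: floor((13 - q_1)/q_2) = floor((13 - 2)/3) = 3.
That gives (3*7 + 5)/(3*3 + 2) = 26/11.
Compare the errors: |x - 7/3| = |115*3 - 7*49|/(49*3) = 2/147, and |x - 26/11| = |115*11 - 26*49|/(49*11) = 9/539.
Cross-multiplying, 2*539 = 1078 < 1323 = 9*147, so 2/147 is smaller: the convergent 7/3 is closer to x than 26/11.

7/3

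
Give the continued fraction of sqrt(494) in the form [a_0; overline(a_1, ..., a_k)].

[22; overline(4, 2, 2, 1, 2, 1, 2, 2, 4, 44)]

Write x_i = (sqrt(494) + m_i)/d_i with (m_0, d_0) = (0, 1). a_0 = floor(sqrt(494)) = 22, since 22^2 = 484 <= 494 < 529 = 23^2.
Iterate m_{i+1} = d_i*a_i - m_i, d_{i+1} = (494 - m_{i+1}^2)/d_i, a_{i+1} = floor((a_0 + m_{i+1})/d_{i+1}):
  m_1 = 1*22 - 0 = 22, d_1 = (494 - 22^2)/1 = 10/1 = 10, a_1 = floor((22 + 22)/10) = 4.
  m_2 = 10*4 - 22 = 18, d_2 = (494 - 18^2)/10 = 170/10 = 17, a_2 = floor((22 + 18)/17) = 2.
  m_3 = 17*2 - 18 = 16, d_3 = (494 - 16^2)/17 = 238/17 = 14, a_3 = floor((22 + 16)/14) = 2.
  m_4 = 14*2 - 16 = 12, d_4 = (494 - 12^2)/14 = 350/14 = 25, a_4 = floor((22 + 12)/25) = 1.
  m_5 = 25*1 - 12 = 13, d_5 = (494 - 13^2)/25 = 325/25 = 13, a_5 = floor((22 + 13)/13) = 2.
  m_6 = 13*2 - 13 = 13, d_6 = (494 - 13^2)/13 = 325/13 = 25, a_6 = floor((22 + 13)/25) = 1.
  m_7 = 25*1 - 13 = 12, d_7 = (494 - 12^2)/25 = 350/25 = 14, a_7 = floor((22 + 12)/14) = 2.
  m_8 = 14*2 - 12 = 16, d_8 = (494 - 16^2)/14 = 238/14 = 17, a_8 = floor((22 + 16)/17) = 2.
  m_9 = 17*2 - 16 = 18, d_9 = (494 - 18^2)/17 = 170/17 = 10, a_9 = floor((22 + 18)/10) = 4.
  m_10 = 10*4 - 18 = 22, d_10 = (494 - 22^2)/10 = 10/10 = 1, a_10 = floor((22 + 22)/1) = 44.
  m_11 = 1*44 - 22 = 22, d_11 = (494 - 22^2)/1 = 10/1 = 10: (m_11, d_11) = (m_1, d_1) = (22, 10), so from here the quotients repeat a_1, ..., a_10; the period length is 10.
Hence the expansion of sqrt(494) is a_0 = 22 followed by the repeating block 4, 2, 2, 1, 2, 1, 2, 2, 4, 44 (period 10).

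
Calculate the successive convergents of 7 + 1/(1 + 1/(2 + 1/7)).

7/1, 8/1, 23/3, 169/22

Using the convergent recurrence p_i = a_i*p_{i-1} + p_{i-2}, q_i = a_i*q_{i-1} + q_{i-2} with p_{-2}=0, p_{-1}=1, q_{-2}=1, q_{-1}=0:
  i=0: a_0=7, p_0 = 7*1 + 0 = 7, q_0 = 7*0 + 1 = 1.
  i=1: a_1=1, p_1 = 1*7 + 1 = 8, q_1 = 1*1 + 0 = 1.
  i=2: a_2=2, p_2 = 2*8 + 7 = 23, q_2 = 2*1 + 1 = 3.
  i=3: a_3=7, p_3 = 7*23 + 8 = 169, q_3 = 7*3 + 1 = 22.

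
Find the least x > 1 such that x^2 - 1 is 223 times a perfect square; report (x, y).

First expand sqrt(223) as a continued fraction. With x_i = (sqrt(223) + m_i)/d_i and (m_0, d_0) = (0, 1): a_0 = floor(sqrt(223)) = 14, since 14^2 = 196 <= 223 < 225 = 15^2.
Iterate m_{i+1} = d_i*a_i - m_i, d_{i+1} = (223 - m_{i+1}^2)/d_i, a_{i+1} = floor((a_0 + m_{i+1})/d_{i+1}):
  m_1 = 1*14 - 0 = 14, d_1 = (223 - 14^2)/1 = 27/1 = 27, a_1 = floor((14 + 14)/27) = 1.
  m_2 = 27*1 - 14 = 13, d_2 = (223 - 13^2)/27 = 54/27 = 2, a_2 = floor((14 + 13)/2) = 13.
  m_3 = 2*13 - 13 = 13, d_3 = (223 - 13^2)/2 = 54/2 = 27, a_3 = floor((14 + 13)/27) = 1.
  m_4 = 27*1 - 13 = 14, d_4 = (223 - 14^2)/27 = 27/27 = 1, a_4 = floor((14 + 14)/1) = 28.
  m_5 = 1*28 - 14 = 14, d_5 = (223 - 14^2)/1 = 27/1 = 27: (m_5, d_5) = (m_1, d_1) = (14, 27), so from here the quotients repeat a_1, ..., a_4; the period length is 4.
So sqrt(223) = [14; (1, 13, 1, 28)] with period length k = 4.
k is even, so the fundamental solution of x^2 - 223y^2 = 1 is (p_{k-1}, q_{k-1}) = (p_3, q_3); compute convergents through index 3.
Convergents (p_i = a_i*p_{i-1} + p_{i-2}, q_i = a_i*q_{i-1} + q_{i-2} with p_{-2}=0, p_{-1}=1, q_{-2}=1, q_{-1}=0):
  i=0: a_0=14, p_0 = 14*1 + 0 = 14, q_0 = 14*0 + 1 = 1.
  i=1: a_1=1, p_1 = 1*14 + 1 = 15, q_1 = 1*1 + 0 = 1.
  i=2: a_2=13, p_2 = 13*15 + 14 = 209, q_2 = 13*1 + 1 = 14.
  i=3: a_3=1, p_3 = 1*209 + 15 = 224, q_3 = 1*14 + 1 = 15.
Check: 224^2 - 223*15^2 = 50176 - 50175 = 1, so (x, y) = (224, 15) solves the equation, and by the theorem it is the least positive solution.

(x, y) = (224, 15)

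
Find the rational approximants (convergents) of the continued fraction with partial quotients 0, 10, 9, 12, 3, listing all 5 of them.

0/1, 1/10, 9/91, 109/1102, 336/3397

Using the convergent recurrence p_i = a_i*p_{i-1} + p_{i-2}, q_i = a_i*q_{i-1} + q_{i-2} with p_{-2}=0, p_{-1}=1, q_{-2}=1, q_{-1}=0:
  i=0: a_0=0, p_0 = 0*1 + 0 = 0, q_0 = 0*0 + 1 = 1.
  i=1: a_1=10, p_1 = 10*0 + 1 = 1, q_1 = 10*1 + 0 = 10.
  i=2: a_2=9, p_2 = 9*1 + 0 = 9, q_2 = 9*10 + 1 = 91.
  i=3: a_3=12, p_3 = 12*9 + 1 = 109, q_3 = 12*91 + 10 = 1102.
  i=4: a_4=3, p_4 = 3*109 + 9 = 336, q_4 = 3*1102 + 91 = 3397.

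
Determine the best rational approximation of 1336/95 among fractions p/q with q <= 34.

225/16

Expand x = 1336/95 as a continued fraction with the Euclidean algorithm:
  1336 = 14*95 + 6, so a_0 = 14.
  95 = 15*6 + 5, so a_1 = 15.
  6 = 1*5 + 1, so a_2 = 1.
  5 = 5*1 + 0, so a_3 = 5.
so x = [14; 15, 1, 5].
Convergents (p_i = a_i*p_{i-1} + p_{i-2}, q_i = a_i*q_{i-1} + q_{i-2} with p_{-2}=0, p_{-1}=1, q_{-2}=1, q_{-1}=0), until the denominator exceeds 34:
  i=0: a_0=14, p_0 = 14*1 + 0 = 14, q_0 = 14*0 + 1 = 1.
  i=1: a_1=15, p_1 = 15*14 + 1 = 211, q_1 = 15*1 + 0 = 15.
  i=2: a_2=1, p_2 = 1*211 + 14 = 225, q_2 = 1*15 + 1 = 16.
  i=3: a_3=5, p_3 = 5*225 + 211 = 1336, q_3 = 5*16 + 15 = 95.
q_3 = 95 > 34, so the last convergent with denominator <= 34 is p_2/q_2 = 225/16.
The closest fraction with denominator <= 34 is either p_2/q_2 or the intermediate fraction (k*p_2 + p_1)/(k*q_2 + q_1) with the largest k >= 1 whose denominator stays <= 34; these approach x as k grows, and every other convergent or intermediate fraction in range is farther away.
Largest k: floor((34 - q_1)/q_2) = floor((34 - 15)/16) = 1.
That gives (1*225 + 211)/(1*16 + 15) = 436/31.
Compare the errors: |x - 225/16| = |1336*16 - 225*95|/(95*16) = 1/1520, and |x - 436/31| = |1336*31 - 436*95|/(95*31) = 4/2945.
Cross-multiplying, 1*2945 = 2945 < 6080 = 4*1520, so 1/1520 is smaller: the convergent 225/16 is closer to x than 436/31.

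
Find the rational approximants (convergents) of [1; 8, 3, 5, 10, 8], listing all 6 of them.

Using the convergent recurrence p_i = a_i*p_{i-1} + p_{i-2}, q_i = a_i*q_{i-1} + q_{i-2} with p_{-2}=0, p_{-1}=1, q_{-2}=1, q_{-1}=0:
  i=0: a_0=1, p_0 = 1*1 + 0 = 1, q_0 = 1*0 + 1 = 1.
  i=1: a_1=8, p_1 = 8*1 + 1 = 9, q_1 = 8*1 + 0 = 8.
  i=2: a_2=3, p_2 = 3*9 + 1 = 28, q_2 = 3*8 + 1 = 25.
  i=3: a_3=5, p_3 = 5*28 + 9 = 149, q_3 = 5*25 + 8 = 133.
  i=4: a_4=10, p_4 = 10*149 + 28 = 1518, q_4 = 10*133 + 25 = 1355.
  i=5: a_5=8, p_5 = 8*1518 + 149 = 12293, q_5 = 8*1355 + 133 = 10973.

1/1, 9/8, 28/25, 149/133, 1518/1355, 12293/10973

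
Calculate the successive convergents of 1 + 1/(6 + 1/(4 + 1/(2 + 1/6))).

1/1, 7/6, 29/25, 65/56, 419/361

Using the convergent recurrence p_i = a_i*p_{i-1} + p_{i-2}, q_i = a_i*q_{i-1} + q_{i-2} with p_{-2}=0, p_{-1}=1, q_{-2}=1, q_{-1}=0:
  i=0: a_0=1, p_0 = 1*1 + 0 = 1, q_0 = 1*0 + 1 = 1.
  i=1: a_1=6, p_1 = 6*1 + 1 = 7, q_1 = 6*1 + 0 = 6.
  i=2: a_2=4, p_2 = 4*7 + 1 = 29, q_2 = 4*6 + 1 = 25.
  i=3: a_3=2, p_3 = 2*29 + 7 = 65, q_3 = 2*25 + 6 = 56.
  i=4: a_4=6, p_4 = 6*65 + 29 = 419, q_4 = 6*56 + 25 = 361.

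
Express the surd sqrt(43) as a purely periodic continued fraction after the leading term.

[6; (1, 1, 3, 1, 5, 1, 3, 1, 1, 12)]

Write x_i = (sqrt(43) + m_i)/d_i with (m_0, d_0) = (0, 1). a_0 = floor(sqrt(43)) = 6, since 6^2 = 36 <= 43 < 49 = 7^2.
Iterate m_{i+1} = d_i*a_i - m_i, d_{i+1} = (43 - m_{i+1}^2)/d_i, a_{i+1} = floor((a_0 + m_{i+1})/d_{i+1}):
  m_1 = 1*6 - 0 = 6, d_1 = (43 - 6^2)/1 = 7/1 = 7, a_1 = floor((6 + 6)/7) = 1.
  m_2 = 7*1 - 6 = 1, d_2 = (43 - 1^2)/7 = 42/7 = 6, a_2 = floor((6 + 1)/6) = 1.
  m_3 = 6*1 - 1 = 5, d_3 = (43 - 5^2)/6 = 18/6 = 3, a_3 = floor((6 + 5)/3) = 3.
  m_4 = 3*3 - 5 = 4, d_4 = (43 - 4^2)/3 = 27/3 = 9, a_4 = floor((6 + 4)/9) = 1.
  m_5 = 9*1 - 4 = 5, d_5 = (43 - 5^2)/9 = 18/9 = 2, a_5 = floor((6 + 5)/2) = 5.
  m_6 = 2*5 - 5 = 5, d_6 = (43 - 5^2)/2 = 18/2 = 9, a_6 = floor((6 + 5)/9) = 1.
  m_7 = 9*1 - 5 = 4, d_7 = (43 - 4^2)/9 = 27/9 = 3, a_7 = floor((6 + 4)/3) = 3.
  m_8 = 3*3 - 4 = 5, d_8 = (43 - 5^2)/3 = 18/3 = 6, a_8 = floor((6 + 5)/6) = 1.
  m_9 = 6*1 - 5 = 1, d_9 = (43 - 1^2)/6 = 42/6 = 7, a_9 = floor((6 + 1)/7) = 1.
  m_10 = 7*1 - 1 = 6, d_10 = (43 - 6^2)/7 = 7/7 = 1, a_10 = floor((6 + 6)/1) = 12.
  m_11 = 1*12 - 6 = 6, d_11 = (43 - 6^2)/1 = 7/1 = 7: (m_11, d_11) = (m_1, d_1) = (6, 7), so from here the quotients repeat a_1, ..., a_10; the period length is 10.
Hence the expansion of sqrt(43) is a_0 = 6 followed by the repeating block 1, 1, 3, 1, 5, 1, 3, 1, 1, 12 (period 10).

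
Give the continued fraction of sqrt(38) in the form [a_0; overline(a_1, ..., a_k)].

Write x_i = (sqrt(38) + m_i)/d_i with (m_0, d_0) = (0, 1). a_0 = floor(sqrt(38)) = 6, since 6^2 = 36 <= 38 < 49 = 7^2.
Iterate m_{i+1} = d_i*a_i - m_i, d_{i+1} = (38 - m_{i+1}^2)/d_i, a_{i+1} = floor((a_0 + m_{i+1})/d_{i+1}):
  m_1 = 1*6 - 0 = 6, d_1 = (38 - 6^2)/1 = 2/1 = 2, a_1 = floor((6 + 6)/2) = 6.
  m_2 = 2*6 - 6 = 6, d_2 = (38 - 6^2)/2 = 2/2 = 1, a_2 = floor((6 + 6)/1) = 12.
  m_3 = 1*12 - 6 = 6, d_3 = (38 - 6^2)/1 = 2/1 = 2: (m_3, d_3) = (m_1, d_1) = (6, 2), so from here the quotients repeat a_1, a_2; the period length is 2.
Hence the expansion of sqrt(38) is a_0 = 6 followed by the repeating block 6, 12 (period 2).

[6; overline(6, 12)]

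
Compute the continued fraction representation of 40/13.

[3; 13]

Run the Euclidean algorithm on 40 and 13; the successive quotients are the partial quotients a_0, a_1, ... (each step inverts the fractional part left over by the previous one):
  40 = 3*13 + 1, so a_0 = 3.
  13 = 13*1 + 0, so a_1 = 13.
The remainder reaches 0 after 2 divisions, so the expansion has 2 partial quotients, read off in order.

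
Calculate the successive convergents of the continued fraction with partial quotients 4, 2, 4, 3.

4/1, 9/2, 40/9, 129/29

Using the convergent recurrence p_i = a_i*p_{i-1} + p_{i-2}, q_i = a_i*q_{i-1} + q_{i-2} with p_{-2}=0, p_{-1}=1, q_{-2}=1, q_{-1}=0:
  i=0: a_0=4, p_0 = 4*1 + 0 = 4, q_0 = 4*0 + 1 = 1.
  i=1: a_1=2, p_1 = 2*4 + 1 = 9, q_1 = 2*1 + 0 = 2.
  i=2: a_2=4, p_2 = 4*9 + 4 = 40, q_2 = 4*2 + 1 = 9.
  i=3: a_3=3, p_3 = 3*40 + 9 = 129, q_3 = 3*9 + 2 = 29.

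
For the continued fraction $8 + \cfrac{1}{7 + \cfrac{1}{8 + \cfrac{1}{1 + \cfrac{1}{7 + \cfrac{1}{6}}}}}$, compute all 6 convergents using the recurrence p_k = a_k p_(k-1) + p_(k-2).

8/1, 57/7, 464/57, 521/64, 4111/505, 25187/3094

Using the convergent recurrence p_i = a_i*p_{i-1} + p_{i-2}, q_i = a_i*q_{i-1} + q_{i-2} with p_{-2}=0, p_{-1}=1, q_{-2}=1, q_{-1}=0:
  i=0: a_0=8, p_0 = 8*1 + 0 = 8, q_0 = 8*0 + 1 = 1.
  i=1: a_1=7, p_1 = 7*8 + 1 = 57, q_1 = 7*1 + 0 = 7.
  i=2: a_2=8, p_2 = 8*57 + 8 = 464, q_2 = 8*7 + 1 = 57.
  i=3: a_3=1, p_3 = 1*464 + 57 = 521, q_3 = 1*57 + 7 = 64.
  i=4: a_4=7, p_4 = 7*521 + 464 = 4111, q_4 = 7*64 + 57 = 505.
  i=5: a_5=6, p_5 = 6*4111 + 521 = 25187, q_5 = 6*505 + 64 = 3094.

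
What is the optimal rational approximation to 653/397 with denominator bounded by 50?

Expand x = 653/397 as a continued fraction with the Euclidean algorithm:
  653 = 1*397 + 256, so a_0 = 1.
  397 = 1*256 + 141, so a_1 = 1.
  256 = 1*141 + 115, so a_2 = 1.
  141 = 1*115 + 26, so a_3 = 1.
  115 = 4*26 + 11, so a_4 = 4.
  26 = 2*11 + 4, so a_5 = 2.
  11 = 2*4 + 3, so a_6 = 2.
  4 = 1*3 + 1, so a_7 = 1.
  3 = 3*1 + 0, so a_8 = 3.
so x = [1; 1, 1, 1, 4, 2, 2, 1, 3].
Convergents (p_i = a_i*p_{i-1} + p_{i-2}, q_i = a_i*q_{i-1} + q_{i-2} with p_{-2}=0, p_{-1}=1, q_{-2}=1, q_{-1}=0), until the denominator exceeds 50:
  i=0: a_0=1, p_0 = 1*1 + 0 = 1, q_0 = 1*0 + 1 = 1.
  i=1: a_1=1, p_1 = 1*1 + 1 = 2, q_1 = 1*1 + 0 = 1.
  i=2: a_2=1, p_2 = 1*2 + 1 = 3, q_2 = 1*1 + 1 = 2.
  i=3: a_3=1, p_3 = 1*3 + 2 = 5, q_3 = 1*2 + 1 = 3.
  i=4: a_4=4, p_4 = 4*5 + 3 = 23, q_4 = 4*3 + 2 = 14.
  i=5: a_5=2, p_5 = 2*23 + 5 = 51, q_5 = 2*14 + 3 = 31.
  i=6: a_6=2, p_6 = 2*51 + 23 = 125, q_6 = 2*31 + 14 = 76.
q_6 = 76 > 50, so the last convergent with denominator <= 50 is p_5/q_5 = 51/31.
The closest fraction with denominator <= 50 is either p_5/q_5 or the intermediate fraction (k*p_5 + p_4)/(k*q_5 + q_4) with the largest k >= 1 whose denominator stays <= 50; these approach x as k grows, and every other convergent or intermediate fraction in range is farther away.
Largest k: floor((50 - q_4)/q_5) = floor((50 - 14)/31) = 1.
That gives (1*51 + 23)/(1*31 + 14) = 74/45.
Compare the errors: |x - 51/31| = |653*31 - 51*397|/(397*31) = 4/12307, and |x - 74/45| = |653*45 - 74*397|/(397*45) = 7/17865.
Cross-multiplying, 4*17865 = 71460 < 86149 = 7*12307, so 4/12307 is smaller: the convergent 51/31 is closer to x than 74/45.

51/31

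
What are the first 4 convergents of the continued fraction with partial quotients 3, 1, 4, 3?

3/1, 4/1, 19/5, 61/16

Using the convergent recurrence p_i = a_i*p_{i-1} + p_{i-2}, q_i = a_i*q_{i-1} + q_{i-2} with p_{-2}=0, p_{-1}=1, q_{-2}=1, q_{-1}=0:
  i=0: a_0=3, p_0 = 3*1 + 0 = 3, q_0 = 3*0 + 1 = 1.
  i=1: a_1=1, p_1 = 1*3 + 1 = 4, q_1 = 1*1 + 0 = 1.
  i=2: a_2=4, p_2 = 4*4 + 3 = 19, q_2 = 4*1 + 1 = 5.
  i=3: a_3=3, p_3 = 3*19 + 4 = 61, q_3 = 3*5 + 1 = 16.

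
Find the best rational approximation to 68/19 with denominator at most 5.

18/5

Expand x = 68/19 as a continued fraction with the Euclidean algorithm:
  68 = 3*19 + 11, so a_0 = 3.
  19 = 1*11 + 8, so a_1 = 1.
  11 = 1*8 + 3, so a_2 = 1.
  8 = 2*3 + 2, so a_3 = 2.
  3 = 1*2 + 1, so a_4 = 1.
  2 = 2*1 + 0, so a_5 = 2.
so x = [3; 1, 1, 2, 1, 2].
Convergents (p_i = a_i*p_{i-1} + p_{i-2}, q_i = a_i*q_{i-1} + q_{i-2} with p_{-2}=0, p_{-1}=1, q_{-2}=1, q_{-1}=0), until the denominator exceeds 5:
  i=0: a_0=3, p_0 = 3*1 + 0 = 3, q_0 = 3*0 + 1 = 1.
  i=1: a_1=1, p_1 = 1*3 + 1 = 4, q_1 = 1*1 + 0 = 1.
  i=2: a_2=1, p_2 = 1*4 + 3 = 7, q_2 = 1*1 + 1 = 2.
  i=3: a_3=2, p_3 = 2*7 + 4 = 18, q_3 = 2*2 + 1 = 5.
  i=4: a_4=1, p_4 = 1*18 + 7 = 25, q_4 = 1*5 + 2 = 7.
q_4 = 7 > 5, so the last convergent with denominator <= 5 is p_3/q_3 = 18/5.
The closest fraction with denominator <= 5 is either p_3/q_3 or the intermediate fraction (k*p_3 + p_2)/(k*q_3 + q_2) with the largest k >= 1 whose denominator stays <= 5; these approach x as k grows, and every other convergent or intermediate fraction in range is farther away.
Largest k: floor((5 - q_2)/q_3) = floor((5 - 2)/5) = 0.
Since k = 0, no intermediate fraction beyond p_3/q_3 has denominator <= 5, so the convergent 18/5 is the closest (its error is |68*5 - 18*19|/(19*5) = 2/95).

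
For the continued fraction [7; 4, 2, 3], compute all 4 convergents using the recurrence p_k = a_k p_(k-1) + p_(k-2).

Using the convergent recurrence p_i = a_i*p_{i-1} + p_{i-2}, q_i = a_i*q_{i-1} + q_{i-2} with p_{-2}=0, p_{-1}=1, q_{-2}=1, q_{-1}=0:
  i=0: a_0=7, p_0 = 7*1 + 0 = 7, q_0 = 7*0 + 1 = 1.
  i=1: a_1=4, p_1 = 4*7 + 1 = 29, q_1 = 4*1 + 0 = 4.
  i=2: a_2=2, p_2 = 2*29 + 7 = 65, q_2 = 2*4 + 1 = 9.
  i=3: a_3=3, p_3 = 3*65 + 29 = 224, q_3 = 3*9 + 4 = 31.

7/1, 29/4, 65/9, 224/31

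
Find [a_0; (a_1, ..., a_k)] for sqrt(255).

Write x_i = (sqrt(255) + m_i)/d_i with (m_0, d_0) = (0, 1). a_0 = floor(sqrt(255)) = 15, since 15^2 = 225 <= 255 < 256 = 16^2.
Iterate m_{i+1} = d_i*a_i - m_i, d_{i+1} = (255 - m_{i+1}^2)/d_i, a_{i+1} = floor((a_0 + m_{i+1})/d_{i+1}):
  m_1 = 1*15 - 0 = 15, d_1 = (255 - 15^2)/1 = 30/1 = 30, a_1 = floor((15 + 15)/30) = 1.
  m_2 = 30*1 - 15 = 15, d_2 = (255 - 15^2)/30 = 30/30 = 1, a_2 = floor((15 + 15)/1) = 30.
  m_3 = 1*30 - 15 = 15, d_3 = (255 - 15^2)/1 = 30/1 = 30: (m_3, d_3) = (m_1, d_1) = (15, 30), so from here the quotients repeat a_1, a_2; the period length is 2.
Hence the expansion of sqrt(255) is a_0 = 15 followed by the repeating block 1, 30 (period 2).

[15; (1, 30)]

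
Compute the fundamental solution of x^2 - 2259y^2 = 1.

(x, y) = (3674890, 77319)

First expand sqrt(2259) as a continued fraction. With x_i = (sqrt(2259) + m_i)/d_i and (m_0, d_0) = (0, 1): a_0 = floor(sqrt(2259)) = 47, since 47^2 = 2209 <= 2259 < 2304 = 48^2.
Iterate m_{i+1} = d_i*a_i - m_i, d_{i+1} = (2259 - m_{i+1}^2)/d_i, a_{i+1} = floor((a_0 + m_{i+1})/d_{i+1}):
  m_1 = 1*47 - 0 = 47, d_1 = (2259 - 47^2)/1 = 50/1 = 50, a_1 = floor((47 + 47)/50) = 1.
  m_2 = 50*1 - 47 = 3, d_2 = (2259 - 3^2)/50 = 2250/50 = 45, a_2 = floor((47 + 3)/45) = 1.
  m_3 = 45*1 - 3 = 42, d_3 = (2259 - 42^2)/45 = 495/45 = 11, a_3 = floor((47 + 42)/11) = 8.
  m_4 = 11*8 - 42 = 46, d_4 = (2259 - 46^2)/11 = 143/11 = 13, a_4 = floor((47 + 46)/13) = 7.
  m_5 = 13*7 - 46 = 45, d_5 = (2259 - 45^2)/13 = 234/13 = 18, a_5 = floor((47 + 45)/18) = 5.
  m_6 = 18*5 - 45 = 45, d_6 = (2259 - 45^2)/18 = 234/18 = 13, a_6 = floor((47 + 45)/13) = 7.
  m_7 = 13*7 - 45 = 46, d_7 = (2259 - 46^2)/13 = 143/13 = 11, a_7 = floor((47 + 46)/11) = 8.
  m_8 = 11*8 - 46 = 42, d_8 = (2259 - 42^2)/11 = 495/11 = 45, a_8 = floor((47 + 42)/45) = 1.
  m_9 = 45*1 - 42 = 3, d_9 = (2259 - 3^2)/45 = 2250/45 = 50, a_9 = floor((47 + 3)/50) = 1.
  m_10 = 50*1 - 3 = 47, d_10 = (2259 - 47^2)/50 = 50/50 = 1, a_10 = floor((47 + 47)/1) = 94.
  m_11 = 1*94 - 47 = 47, d_11 = (2259 - 47^2)/1 = 50/1 = 50: (m_11, d_11) = (m_1, d_1) = (47, 50), so from here the quotients repeat a_1, ..., a_10; the period length is 10.
So sqrt(2259) = [47; (1, 1, 8, 7, 5, 7, 8, 1, 1, 94)] with period length k = 10.
k is even, so the fundamental solution of x^2 - 2259y^2 = 1 is (p_{k-1}, q_{k-1}) = (p_9, q_9); compute convergents through index 9.
Convergents (p_i = a_i*p_{i-1} + p_{i-2}, q_i = a_i*q_{i-1} + q_{i-2} with p_{-2}=0, p_{-1}=1, q_{-2}=1, q_{-1}=0):
  i=0: a_0=47, p_0 = 47*1 + 0 = 47, q_0 = 47*0 + 1 = 1.
  i=1: a_1=1, p_1 = 1*47 + 1 = 48, q_1 = 1*1 + 0 = 1.
  i=2: a_2=1, p_2 = 1*48 + 47 = 95, q_2 = 1*1 + 1 = 2.
  i=3: a_3=8, p_3 = 8*95 + 48 = 808, q_3 = 8*2 + 1 = 17.
  i=4: a_4=7, p_4 = 7*808 + 95 = 5751, q_4 = 7*17 + 2 = 121.
  i=5: a_5=5, p_5 = 5*5751 + 808 = 29563, q_5 = 5*121 + 17 = 622.
  i=6: a_6=7, p_6 = 7*29563 + 5751 = 212692, q_6 = 7*622 + 121 = 4475.
  i=7: a_7=8, p_7 = 8*212692 + 29563 = 1731099, q_7 = 8*4475 + 622 = 36422.
  i=8: a_8=1, p_8 = 1*1731099 + 212692 = 1943791, q_8 = 1*36422 + 4475 = 40897.
  i=9: a_9=1, p_9 = 1*1943791 + 1731099 = 3674890, q_9 = 1*40897 + 36422 = 77319.
Check: 3674890^2 - 2259*77319^2 = 13504816512100 - 13504816512099 = 1, so (x, y) = (3674890, 77319) solves the equation, and by the theorem it is the least positive solution.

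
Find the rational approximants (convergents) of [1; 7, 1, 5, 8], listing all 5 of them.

1/1, 8/7, 9/8, 53/47, 433/384

Using the convergent recurrence p_i = a_i*p_{i-1} + p_{i-2}, q_i = a_i*q_{i-1} + q_{i-2} with p_{-2}=0, p_{-1}=1, q_{-2}=1, q_{-1}=0:
  i=0: a_0=1, p_0 = 1*1 + 0 = 1, q_0 = 1*0 + 1 = 1.
  i=1: a_1=7, p_1 = 7*1 + 1 = 8, q_1 = 7*1 + 0 = 7.
  i=2: a_2=1, p_2 = 1*8 + 1 = 9, q_2 = 1*7 + 1 = 8.
  i=3: a_3=5, p_3 = 5*9 + 8 = 53, q_3 = 5*8 + 7 = 47.
  i=4: a_4=8, p_4 = 8*53 + 9 = 433, q_4 = 8*47 + 8 = 384.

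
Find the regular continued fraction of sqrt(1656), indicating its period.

[40; (1, 2, 3, 1, 2, 1, 3, 2, 1, 80)]

Write x_i = (sqrt(1656) + m_i)/d_i with (m_0, d_0) = (0, 1). a_0 = floor(sqrt(1656)) = 40, since 40^2 = 1600 <= 1656 < 1681 = 41^2.
Iterate m_{i+1} = d_i*a_i - m_i, d_{i+1} = (1656 - m_{i+1}^2)/d_i, a_{i+1} = floor((a_0 + m_{i+1})/d_{i+1}):
  m_1 = 1*40 - 0 = 40, d_1 = (1656 - 40^2)/1 = 56/1 = 56, a_1 = floor((40 + 40)/56) = 1.
  m_2 = 56*1 - 40 = 16, d_2 = (1656 - 16^2)/56 = 1400/56 = 25, a_2 = floor((40 + 16)/25) = 2.
  m_3 = 25*2 - 16 = 34, d_3 = (1656 - 34^2)/25 = 500/25 = 20, a_3 = floor((40 + 34)/20) = 3.
  m_4 = 20*3 - 34 = 26, d_4 = (1656 - 26^2)/20 = 980/20 = 49, a_4 = floor((40 + 26)/49) = 1.
  m_5 = 49*1 - 26 = 23, d_5 = (1656 - 23^2)/49 = 1127/49 = 23, a_5 = floor((40 + 23)/23) = 2.
  m_6 = 23*2 - 23 = 23, d_6 = (1656 - 23^2)/23 = 1127/23 = 49, a_6 = floor((40 + 23)/49) = 1.
  m_7 = 49*1 - 23 = 26, d_7 = (1656 - 26^2)/49 = 980/49 = 20, a_7 = floor((40 + 26)/20) = 3.
  m_8 = 20*3 - 26 = 34, d_8 = (1656 - 34^2)/20 = 500/20 = 25, a_8 = floor((40 + 34)/25) = 2.
  m_9 = 25*2 - 34 = 16, d_9 = (1656 - 16^2)/25 = 1400/25 = 56, a_9 = floor((40 + 16)/56) = 1.
  m_10 = 56*1 - 16 = 40, d_10 = (1656 - 40^2)/56 = 56/56 = 1, a_10 = floor((40 + 40)/1) = 80.
  m_11 = 1*80 - 40 = 40, d_11 = (1656 - 40^2)/1 = 56/1 = 56: (m_11, d_11) = (m_1, d_1) = (40, 56), so from here the quotients repeat a_1, ..., a_10; the period length is 10.
Hence the expansion of sqrt(1656) is a_0 = 40 followed by the repeating block 1, 2, 3, 1, 2, 1, 3, 2, 1, 80 (period 10).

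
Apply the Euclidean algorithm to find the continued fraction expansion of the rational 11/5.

Run the Euclidean algorithm on 11 and 5; the successive quotients are the partial quotients a_0, a_1, ... (each step inverts the fractional part left over by the previous one):
  11 = 2*5 + 1, so a_0 = 2.
  5 = 5*1 + 0, so a_1 = 5.
The remainder reaches 0 after 2 divisions, so the expansion has 2 partial quotients, read off in order.

[2; 5]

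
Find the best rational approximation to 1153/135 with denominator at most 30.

205/24

Expand x = 1153/135 as a continued fraction with the Euclidean algorithm:
  1153 = 8*135 + 73, so a_0 = 8.
  135 = 1*73 + 62, so a_1 = 1.
  73 = 1*62 + 11, so a_2 = 1.
  62 = 5*11 + 7, so a_3 = 5.
  11 = 1*7 + 4, so a_4 = 1.
  7 = 1*4 + 3, so a_5 = 1.
  4 = 1*3 + 1, so a_6 = 1.
  3 = 3*1 + 0, so a_7 = 3.
so x = [8; 1, 1, 5, 1, 1, 1, 3].
Convergents (p_i = a_i*p_{i-1} + p_{i-2}, q_i = a_i*q_{i-1} + q_{i-2} with p_{-2}=0, p_{-1}=1, q_{-2}=1, q_{-1}=0), until the denominator exceeds 30:
  i=0: a_0=8, p_0 = 8*1 + 0 = 8, q_0 = 8*0 + 1 = 1.
  i=1: a_1=1, p_1 = 1*8 + 1 = 9, q_1 = 1*1 + 0 = 1.
  i=2: a_2=1, p_2 = 1*9 + 8 = 17, q_2 = 1*1 + 1 = 2.
  i=3: a_3=5, p_3 = 5*17 + 9 = 94, q_3 = 5*2 + 1 = 11.
  i=4: a_4=1, p_4 = 1*94 + 17 = 111, q_4 = 1*11 + 2 = 13.
  i=5: a_5=1, p_5 = 1*111 + 94 = 205, q_5 = 1*13 + 11 = 24.
  i=6: a_6=1, p_6 = 1*205 + 111 = 316, q_6 = 1*24 + 13 = 37.
q_6 = 37 > 30, so the last convergent with denominator <= 30 is p_5/q_5 = 205/24.
The closest fraction with denominator <= 30 is either p_5/q_5 or the intermediate fraction (k*p_5 + p_4)/(k*q_5 + q_4) with the largest k >= 1 whose denominator stays <= 30; these approach x as k grows, and every other convergent or intermediate fraction in range is farther away.
Largest k: floor((30 - q_4)/q_5) = floor((30 - 13)/24) = 0.
Since k = 0, no intermediate fraction beyond p_5/q_5 has denominator <= 30, so the convergent 205/24 is the closest (its error is |1153*24 - 205*135|/(135*24) = 3/3240).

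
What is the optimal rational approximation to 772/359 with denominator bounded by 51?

Expand x = 772/359 as a continued fraction with the Euclidean algorithm:
  772 = 2*359 + 54, so a_0 = 2.
  359 = 6*54 + 35, so a_1 = 6.
  54 = 1*35 + 19, so a_2 = 1.
  35 = 1*19 + 16, so a_3 = 1.
  19 = 1*16 + 3, so a_4 = 1.
  16 = 5*3 + 1, so a_5 = 5.
  3 = 3*1 + 0, so a_6 = 3.
so x = [2; 6, 1, 1, 1, 5, 3].
Convergents (p_i = a_i*p_{i-1} + p_{i-2}, q_i = a_i*q_{i-1} + q_{i-2} with p_{-2}=0, p_{-1}=1, q_{-2}=1, q_{-1}=0), until the denominator exceeds 51:
  i=0: a_0=2, p_0 = 2*1 + 0 = 2, q_0 = 2*0 + 1 = 1.
  i=1: a_1=6, p_1 = 6*2 + 1 = 13, q_1 = 6*1 + 0 = 6.
  i=2: a_2=1, p_2 = 1*13 + 2 = 15, q_2 = 1*6 + 1 = 7.
  i=3: a_3=1, p_3 = 1*15 + 13 = 28, q_3 = 1*7 + 6 = 13.
  i=4: a_4=1, p_4 = 1*28 + 15 = 43, q_4 = 1*13 + 7 = 20.
  i=5: a_5=5, p_5 = 5*43 + 28 = 243, q_5 = 5*20 + 13 = 113.
q_5 = 113 > 51, so the last convergent with denominator <= 51 is p_4/q_4 = 43/20.
The closest fraction with denominator <= 51 is either p_4/q_4 or the intermediate fraction (k*p_4 + p_3)/(k*q_4 + q_3) with the largest k >= 1 whose denominator stays <= 51; these approach x as k grows, and every other convergent or intermediate fraction in range is farther away.
Largest k: floor((51 - q_3)/q_4) = floor((51 - 13)/20) = 1.
That gives (1*43 + 28)/(1*20 + 13) = 71/33.
Compare the errors: |x - 43/20| = |772*20 - 43*359|/(359*20) = 3/7180, and |x - 71/33| = |772*33 - 71*359|/(359*33) = 13/11847.
Cross-multiplying, 3*11847 = 35541 < 93340 = 13*7180, so 3/7180 is smaller: the convergent 43/20 is closer to x than 71/33.

43/20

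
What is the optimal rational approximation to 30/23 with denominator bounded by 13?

17/13

Expand x = 30/23 as a continued fraction with the Euclidean algorithm:
  30 = 1*23 + 7, so a_0 = 1.
  23 = 3*7 + 2, so a_1 = 3.
  7 = 3*2 + 1, so a_2 = 3.
  2 = 2*1 + 0, so a_3 = 2.
so x = [1; 3, 3, 2].
Convergents (p_i = a_i*p_{i-1} + p_{i-2}, q_i = a_i*q_{i-1} + q_{i-2} with p_{-2}=0, p_{-1}=1, q_{-2}=1, q_{-1}=0), until the denominator exceeds 13:
  i=0: a_0=1, p_0 = 1*1 + 0 = 1, q_0 = 1*0 + 1 = 1.
  i=1: a_1=3, p_1 = 3*1 + 1 = 4, q_1 = 3*1 + 0 = 3.
  i=2: a_2=3, p_2 = 3*4 + 1 = 13, q_2 = 3*3 + 1 = 10.
  i=3: a_3=2, p_3 = 2*13 + 4 = 30, q_3 = 2*10 + 3 = 23.
q_3 = 23 > 13, so the last convergent with denominator <= 13 is p_2/q_2 = 13/10.
The closest fraction with denominator <= 13 is either p_2/q_2 or the intermediate fraction (k*p_2 + p_1)/(k*q_2 + q_1) with the largest k >= 1 whose denominator stays <= 13; these approach x as k grows, and every other convergent or intermediate fraction in range is farther away.
Largest k: floor((13 - q_1)/q_2) = floor((13 - 3)/10) = 1.
That gives (1*13 + 4)/(1*10 + 3) = 17/13.
Compare the errors: |x - 13/10| = |30*10 - 13*23|/(23*10) = 1/230, and |x - 17/13| = |30*13 - 17*23|/(23*13) = 1/299.
Cross-multiplying, 1*230 = 230 < 299 = 1*299, so 1/299 is smaller: the intermediate fraction 17/13 is closer to x than 13/10.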